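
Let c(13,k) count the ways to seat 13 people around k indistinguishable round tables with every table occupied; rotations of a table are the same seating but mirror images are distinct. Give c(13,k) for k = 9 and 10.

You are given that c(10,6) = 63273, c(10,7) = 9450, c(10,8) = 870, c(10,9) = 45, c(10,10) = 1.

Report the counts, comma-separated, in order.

row 11: T[11][7]=10·9450+63273=157773  T[11][8]=10·870+9450=18150  T[11][9]=10·45+870=1320  T[11][10]=10·1+45=55
row 12: T[12][8]=11·18150+157773=357423  T[12][9]=11·1320+18150=32670  T[12][10]=11·55+1320=1925
row 13: T[13][9]=12·32670+357423=749463  T[13][10]=12·1925+32670=55770
Read c(13,9) = 749463, c(13,10) = 55770.

749463, 55770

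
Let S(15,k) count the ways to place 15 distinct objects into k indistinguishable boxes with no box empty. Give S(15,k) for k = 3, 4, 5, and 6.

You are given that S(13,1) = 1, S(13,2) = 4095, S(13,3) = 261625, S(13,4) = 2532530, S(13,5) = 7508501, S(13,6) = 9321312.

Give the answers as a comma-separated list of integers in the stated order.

2375101, 42355950, 210766920, 420693273

i=14: T(14,2)=1+2·4095=8191 | T(14,3)=4095+3·261625=788970 | T(14,4)=261625+4·2532530=10391745 | T(14,5)=2532530+5·7508501=40075035 | T(14,6)=7508501+6·9321312=63436373
i=15: T(15,3)=8191+3·788970=2375101 | T(15,4)=788970+4·10391745=42355950 | T(15,5)=10391745+5·40075035=210766920 | T(15,6)=40075035+6·63436373=420693273
Read S(15,3) = 2375101, S(15,4) = 42355950, S(15,5) = 210766920, S(15,6) = 420693273.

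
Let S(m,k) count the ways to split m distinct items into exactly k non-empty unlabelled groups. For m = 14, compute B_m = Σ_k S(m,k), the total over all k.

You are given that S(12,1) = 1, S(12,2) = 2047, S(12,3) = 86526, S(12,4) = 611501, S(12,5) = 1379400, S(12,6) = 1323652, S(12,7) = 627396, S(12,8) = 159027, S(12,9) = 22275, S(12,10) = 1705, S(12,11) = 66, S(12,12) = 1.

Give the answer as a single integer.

190899322

@13  (13,1):1·1+0→1, (13,2):2047·2+1→4095, (13,3):86526·3+2047→261625, (13,4):611501·4+86526→2532530, (13,5):1379400·5+611501→7508501, (13,6):1323652·6+1379400→9321312, (13,7):627396·7+1323652→5715424, (13,8):159027·8+627396→1899612, (13,9):22275·9+159027→359502, (13,10):1705·10+22275→39325, (13,11):66·11+1705→2431, (13,12):1·12+66→78, (13,13):0·13+1→1
@14  (14,1):1·1+0→1, (14,2):4095·2+1→8191, (14,3):261625·3+4095→788970, (14,4):2532530·4+261625→10391745, (14,5):7508501·5+2532530→40075035, (14,6):9321312·6+7508501→63436373, (14,7):5715424·7+9321312→49329280, (14,8):1899612·8+5715424→20912320, (14,9):359502·9+1899612→5135130, (14,10):39325·10+359502→752752, (14,11):2431·11+39325→66066, (14,12):78·12+2431→3367, (14,13):1·13+78→91, (14,14):0·14+1→1
B_14 = ΣS(14,k) = 1+8191+788970+10391745+40075035+63436373+49329280+20912320+5135130+752752+66066+3367+91+1 = 190899322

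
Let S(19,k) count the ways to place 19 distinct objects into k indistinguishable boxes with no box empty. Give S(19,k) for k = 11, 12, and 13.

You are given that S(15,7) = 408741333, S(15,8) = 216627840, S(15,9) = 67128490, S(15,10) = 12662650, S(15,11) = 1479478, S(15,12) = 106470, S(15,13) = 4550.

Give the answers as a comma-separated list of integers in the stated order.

i=16: T(16,8)=408741333+8·216627840=2141764053 | T(16,9)=216627840+9·67128490=820784250 | T(16,10)=67128490+10·12662650=193754990 | T(16,11)=12662650+11·1479478=28936908 | T(16,12)=1479478+12·106470=2757118 | T(16,13)=106470+13·4550=165620
i=17: T(17,9)=2141764053+9·820784250=9528822303 | T(17,10)=820784250+10·193754990=2758334150 | T(17,11)=193754990+11·28936908=512060978 | T(17,12)=28936908+12·2757118=62022324 | T(17,13)=2757118+13·165620=4910178
i=18: T(18,10)=9528822303+10·2758334150=37112163803 | T(18,11)=2758334150+11·512060978=8391004908 | T(18,12)=512060978+12·62022324=1256328866 | T(18,13)=62022324+13·4910178=125854638
i=19: T(19,11)=37112163803+11·8391004908=129413217791 | T(19,12)=8391004908+12·1256328866=23466951300 | T(19,13)=1256328866+13·125854638=2892439160
Read S(19,11) = 129413217791, S(19,12) = 23466951300, S(19,13) = 2892439160.

129413217791, 23466951300, 2892439160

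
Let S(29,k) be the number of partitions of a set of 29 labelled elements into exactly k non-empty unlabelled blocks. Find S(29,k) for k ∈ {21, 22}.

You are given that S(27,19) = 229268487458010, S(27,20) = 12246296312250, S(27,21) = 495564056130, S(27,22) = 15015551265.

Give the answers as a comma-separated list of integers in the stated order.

949910385013590, 40823077538100

row 28: T[28][20]=20·12246296312250+229268487458010=474194413703010  T[28][21]=21·495564056130+12246296312250=22653141490980  T[28][22]=22·15015551265+495564056130=825906183960
row 29: T[29][21]=21·22653141490980+474194413703010=949910385013590  T[29][22]=22·825906183960+22653141490980=40823077538100
Read S(29,21) = 949910385013590, S(29,22) = 40823077538100.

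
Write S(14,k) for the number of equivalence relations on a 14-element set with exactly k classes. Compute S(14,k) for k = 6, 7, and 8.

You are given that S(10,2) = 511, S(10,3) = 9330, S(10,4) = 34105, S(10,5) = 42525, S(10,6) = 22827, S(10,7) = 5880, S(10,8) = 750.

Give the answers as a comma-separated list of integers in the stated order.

63436373, 49329280, 20912320

row 11: T[11][3]=3·9330+511=28501  T[11][4]=4·34105+9330=145750  T[11][5]=5·42525+34105=246730  T[11][6]=6·22827+42525=179487  T[11][7]=7·5880+22827=63987  T[11][8]=8·750+5880=11880
row 12: T[12][4]=4·145750+28501=611501  T[12][5]=5·246730+145750=1379400  T[12][6]=6·179487+246730=1323652  T[12][7]=7·63987+179487=627396  T[12][8]=8·11880+63987=159027
row 13: T[13][5]=5·1379400+611501=7508501  T[13][6]=6·1323652+1379400=9321312  T[13][7]=7·627396+1323652=5715424  T[13][8]=8·159027+627396=1899612
row 14: T[14][6]=6·9321312+7508501=63436373  T[14][7]=7·5715424+9321312=49329280  T[14][8]=8·1899612+5715424=20912320
Read S(14,6) = 63436373, S(14,7) = 49329280, S(14,8) = 20912320.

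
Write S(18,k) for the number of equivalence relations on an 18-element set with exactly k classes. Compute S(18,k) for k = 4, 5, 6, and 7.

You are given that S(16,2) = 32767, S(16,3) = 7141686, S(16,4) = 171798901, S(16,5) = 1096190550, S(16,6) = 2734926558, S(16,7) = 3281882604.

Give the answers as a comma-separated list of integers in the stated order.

r17: T_17,3=3×7141686+32767=21457825; T_17,4=4×171798901+7141686=694337290; T_17,5=5×1096190550+171798901=5652751651; T_17,6=6×2734926558+1096190550=17505749898; T_17,7=7×3281882604+2734926558=25708104786
r18: T_18,4=4×694337290+21457825=2798806985; T_18,5=5×5652751651+694337290=28958095545; T_18,6=6×17505749898+5652751651=110687251039; T_18,7=7×25708104786+17505749898=197462483400
Read S(18,4) = 2798806985, S(18,5) = 28958095545, S(18,6) = 110687251039, S(18,7) = 197462483400.

2798806985, 28958095545, 110687251039, 197462483400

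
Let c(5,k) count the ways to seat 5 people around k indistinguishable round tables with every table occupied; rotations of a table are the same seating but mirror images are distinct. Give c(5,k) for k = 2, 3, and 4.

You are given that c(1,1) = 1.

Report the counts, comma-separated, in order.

50, 35, 10

r2: T_2,1=1×1+0=1; T_2,2=1×0+1=1
r3: T_3,1=2×1+0=2; T_3,2=2×1+1=3; T_3,3=2×0+1=1
r4: T_4,1=3×2+0=6; T_4,2=3×3+2=11; T_4,3=3×1+3=6; T_4,4=3×0+1=1
r5: T_5,2=4×11+6=50; T_5,3=4×6+11=35; T_5,4=4×1+6=10
Read c(5,2) = 50, c(5,3) = 35, c(5,4) = 10.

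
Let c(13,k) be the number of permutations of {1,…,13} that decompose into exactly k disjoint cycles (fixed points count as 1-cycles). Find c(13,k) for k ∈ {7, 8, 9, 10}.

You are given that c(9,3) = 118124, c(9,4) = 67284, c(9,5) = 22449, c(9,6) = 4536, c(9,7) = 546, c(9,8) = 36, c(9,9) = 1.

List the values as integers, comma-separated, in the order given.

44990231, 6926634, 749463, 55770

r10: T_10,4=9×67284+118124=723680; T_10,5=9×22449+67284=269325; T_10,6=9×4536+22449=63273; T_10,7=9×546+4536=9450; T_10,8=9×36+546=870; T_10,9=9×1+36=45; T_10,10=9×0+1=1
r11: T_11,5=10×269325+723680=3416930; T_11,6=10×63273+269325=902055; T_11,7=10×9450+63273=157773; T_11,8=10×870+9450=18150; T_11,9=10×45+870=1320; T_11,10=10×1+45=55
r12: T_12,6=11×902055+3416930=13339535; T_12,7=11×157773+902055=2637558; T_12,8=11×18150+157773=357423; T_12,9=11×1320+18150=32670; T_12,10=11×55+1320=1925
r13: T_13,7=12×2637558+13339535=44990231; T_13,8=12×357423+2637558=6926634; T_13,9=12×32670+357423=749463; T_13,10=12×1925+32670=55770
Read c(13,7) = 44990231, c(13,8) = 6926634, c(13,9) = 749463, c(13,10) = 55770.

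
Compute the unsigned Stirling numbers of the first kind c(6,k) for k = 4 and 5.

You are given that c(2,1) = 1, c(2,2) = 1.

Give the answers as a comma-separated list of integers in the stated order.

85, 15

@3  (3,1):1·2+0→2, (3,2):1·2+1→3, (3,3):0·2+1→1
@4  (4,2):3·3+2→11, (4,3):1·3+3→6, (4,4):0·3+1→1
@5  (5,3):6·4+11→35, (5,4):1·4+6→10, (5,5):0·4+1→1
@6  (6,4):10·5+35→85, (6,5):1·5+10→15
Read c(6,4) = 85, c(6,5) = 15.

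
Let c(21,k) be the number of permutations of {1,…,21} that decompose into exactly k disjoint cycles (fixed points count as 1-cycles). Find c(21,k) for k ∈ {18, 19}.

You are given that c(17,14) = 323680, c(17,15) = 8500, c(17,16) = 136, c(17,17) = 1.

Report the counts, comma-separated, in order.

1256850, 20615

row 18: T[18][15]=17·8500+323680=468180  T[18][16]=17·136+8500=10812  T[18][17]=17·1+136=153  T[18][18]=17·0+1=1
row 19: T[19][16]=18·10812+468180=662796  T[19][17]=18·153+10812=13566  T[19][18]=18·1+153=171  T[19][19]=18·0+1=1
row 20: T[20][17]=19·13566+662796=920550  T[20][18]=19·171+13566=16815  T[20][19]=19·1+171=190
row 21: T[21][18]=20·16815+920550=1256850  T[21][19]=20·190+16815=20615
Read c(21,18) = 1256850, c(21,19) = 20615.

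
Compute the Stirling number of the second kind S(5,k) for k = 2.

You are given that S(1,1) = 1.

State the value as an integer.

[2] T[2,1]:1*1+0=1 · T[2,2]:2*0+1=1
[3] T[3,1]:1*1+0=1 · T[3,2]:2*1+1=3
[4] T[4,1]:1*1+0=1 · T[4,2]:2*3+1=7
[5] T[5,2]:2*7+1=15
Read S(5,2) = 15.

15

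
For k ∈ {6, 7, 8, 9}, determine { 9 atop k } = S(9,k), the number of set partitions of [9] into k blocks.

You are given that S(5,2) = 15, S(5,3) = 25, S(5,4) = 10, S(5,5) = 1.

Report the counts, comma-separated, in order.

2646, 462, 36, 1

i=6: T(6,3)=15+3·25=90 | T(6,4)=25+4·10=65 | T(6,5)=10+5·1=15 | T(6,6)=1+6·0=1
i=7: T(7,4)=90+4·65=350 | T(7,5)=65+5·15=140 | T(7,6)=15+6·1=21 | T(7,7)=1+7·0=1
i=8: T(8,5)=350+5·140=1050 | T(8,6)=140+6·21=266 | T(8,7)=21+7·1=28 | T(8,8)=1+8·0=1
i=9: T(9,6)=1050+6·266=2646 | T(9,7)=266+7·28=462 | T(9,8)=28+8·1=36 | T(9,9)=1+9·0=1
Read S(9,6) = 2646, S(9,7) = 462, S(9,8) = 36, S(9,9) = 1.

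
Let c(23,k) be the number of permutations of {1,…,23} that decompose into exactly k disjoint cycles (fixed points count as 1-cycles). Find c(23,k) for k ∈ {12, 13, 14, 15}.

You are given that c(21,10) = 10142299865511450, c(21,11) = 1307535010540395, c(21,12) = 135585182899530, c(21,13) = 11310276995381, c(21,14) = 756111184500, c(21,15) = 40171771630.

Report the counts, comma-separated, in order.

[22] T[22,11]:21*1307535010540395+10142299865511450=37600535086859745 · T[22,12]:21*135585182899530+1307535010540395=4154823851430525 · T[22,13]:21*11310276995381+135585182899530=373100999802531 · T[22,14]:21*756111184500+11310276995381=27188611869881 · T[22,15]:21*40171771630+756111184500=1599718388730
[23] T[23,12]:22*4154823851430525+37600535086859745=129006659818331295 · T[23,13]:22*373100999802531+4154823851430525=12363045847086207 · T[23,14]:22*27188611869881+373100999802531=971250460939913 · T[23,15]:22*1599718388730+27188611869881=62382416421941
Read c(23,12) = 129006659818331295, c(23,13) = 12363045847086207, c(23,14) = 971250460939913, c(23,15) = 62382416421941.

129006659818331295, 12363045847086207, 971250460939913, 62382416421941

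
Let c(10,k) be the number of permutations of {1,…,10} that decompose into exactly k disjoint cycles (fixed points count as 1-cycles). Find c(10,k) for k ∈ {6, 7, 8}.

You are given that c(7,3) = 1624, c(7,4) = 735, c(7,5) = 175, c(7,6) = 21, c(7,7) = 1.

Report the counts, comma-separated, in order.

r8: T_8,4=7×735+1624=6769; T_8,5=7×175+735=1960; T_8,6=7×21+175=322; T_8,7=7×1+21=28; T_8,8=7×0+1=1
r9: T_9,5=8×1960+6769=22449; T_9,6=8×322+1960=4536; T_9,7=8×28+322=546; T_9,8=8×1+28=36
r10: T_10,6=9×4536+22449=63273; T_10,7=9×546+4536=9450; T_10,8=9×36+546=870
Read c(10,6) = 63273, c(10,7) = 9450, c(10,8) = 870.

63273, 9450, 870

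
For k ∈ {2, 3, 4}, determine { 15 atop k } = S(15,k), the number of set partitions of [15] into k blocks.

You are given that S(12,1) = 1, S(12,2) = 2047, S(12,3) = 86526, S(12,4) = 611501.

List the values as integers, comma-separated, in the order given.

@13  (13,1):1·1+0→1, (13,2):2047·2+1→4095, (13,3):86526·3+2047→261625, (13,4):611501·4+86526→2532530
@14  (14,1):1·1+0→1, (14,2):4095·2+1→8191, (14,3):261625·3+4095→788970, (14,4):2532530·4+261625→10391745
@15  (15,2):8191·2+1→16383, (15,3):788970·3+8191→2375101, (15,4):10391745·4+788970→42355950
Read S(15,2) = 16383, S(15,3) = 2375101, S(15,4) = 42355950.

16383, 2375101, 42355950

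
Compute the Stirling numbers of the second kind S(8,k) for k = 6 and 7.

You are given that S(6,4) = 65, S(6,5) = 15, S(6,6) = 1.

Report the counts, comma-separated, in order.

266, 28

[7] T[7,5]:5*15+65=140 · T[7,6]:6*1+15=21 · T[7,7]:7*0+1=1
[8] T[8,6]:6*21+140=266 · T[8,7]:7*1+21=28
Read S(8,6) = 266, S(8,7) = 28.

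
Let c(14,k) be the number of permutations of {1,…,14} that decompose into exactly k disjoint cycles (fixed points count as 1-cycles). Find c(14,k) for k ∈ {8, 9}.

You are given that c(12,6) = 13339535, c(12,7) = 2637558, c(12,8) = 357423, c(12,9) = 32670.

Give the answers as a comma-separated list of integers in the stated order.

r13: T_13,7=12×2637558+13339535=44990231; T_13,8=12×357423+2637558=6926634; T_13,9=12×32670+357423=749463
r14: T_14,8=13×6926634+44990231=135036473; T_14,9=13×749463+6926634=16669653
Read c(14,8) = 135036473, c(14,9) = 16669653.

135036473, 16669653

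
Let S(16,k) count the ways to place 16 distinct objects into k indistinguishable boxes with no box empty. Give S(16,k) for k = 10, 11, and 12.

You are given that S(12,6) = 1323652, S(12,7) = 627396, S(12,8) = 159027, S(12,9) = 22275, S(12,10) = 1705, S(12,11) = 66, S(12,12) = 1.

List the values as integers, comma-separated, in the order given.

@13  (13,7):627396·7+1323652→5715424, (13,8):159027·8+627396→1899612, (13,9):22275·9+159027→359502, (13,10):1705·10+22275→39325, (13,11):66·11+1705→2431, (13,12):1·12+66→78
@14  (14,8):1899612·8+5715424→20912320, (14,9):359502·9+1899612→5135130, (14,10):39325·10+359502→752752, (14,11):2431·11+39325→66066, (14,12):78·12+2431→3367
@15  (15,9):5135130·9+20912320→67128490, (15,10):752752·10+5135130→12662650, (15,11):66066·11+752752→1479478, (15,12):3367·12+66066→106470
@16  (16,10):12662650·10+67128490→193754990, (16,11):1479478·11+12662650→28936908, (16,12):106470·12+1479478→2757118
Read S(16,10) = 193754990, S(16,11) = 28936908, S(16,12) = 2757118.

193754990, 28936908, 2757118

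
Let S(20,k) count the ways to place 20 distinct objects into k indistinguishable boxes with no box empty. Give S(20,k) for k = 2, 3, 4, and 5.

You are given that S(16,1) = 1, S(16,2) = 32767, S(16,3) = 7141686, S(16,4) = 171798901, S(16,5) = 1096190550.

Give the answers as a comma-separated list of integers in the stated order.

524287, 580606446, 45232115901, 749206090500

[17] T[17,1]:1*1+0=1 · T[17,2]:2*32767+1=65535 · T[17,3]:3*7141686+32767=21457825 · T[17,4]:4*171798901+7141686=694337290 · T[17,5]:5*1096190550+171798901=5652751651
[18] T[18,1]:1*1+0=1 · T[18,2]:2*65535+1=131071 · T[18,3]:3*21457825+65535=64439010 · T[18,4]:4*694337290+21457825=2798806985 · T[18,5]:5*5652751651+694337290=28958095545
[19] T[19,1]:1*1+0=1 · T[19,2]:2*131071+1=262143 · T[19,3]:3*64439010+131071=193448101 · T[19,4]:4*2798806985+64439010=11259666950 · T[19,5]:5*28958095545+2798806985=147589284710
[20] T[20,2]:2*262143+1=524287 · T[20,3]:3*193448101+262143=580606446 · T[20,4]:4*11259666950+193448101=45232115901 · T[20,5]:5*147589284710+11259666950=749206090500
Read S(20,2) = 524287, S(20,3) = 580606446, S(20,4) = 45232115901, S(20,5) = 749206090500.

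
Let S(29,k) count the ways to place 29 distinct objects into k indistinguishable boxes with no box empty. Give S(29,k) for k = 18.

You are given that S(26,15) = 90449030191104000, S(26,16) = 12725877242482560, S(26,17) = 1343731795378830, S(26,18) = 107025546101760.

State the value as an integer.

row 27: T[27][16]=16·12725877242482560+90449030191104000=294063066070824960  T[27][17]=17·1343731795378830+12725877242482560=35569317763922670  T[27][18]=18·107025546101760+1343731795378830=3270191625210510
row 28: T[28][17]=17·35569317763922670+294063066070824960=898741468057510350  T[28][18]=18·3270191625210510+35569317763922670=94432767017711850
row 29: T[29][18]=18·94432767017711850+898741468057510350=2598531274376323650
Read S(29,18) = 2598531274376323650.

2598531274376323650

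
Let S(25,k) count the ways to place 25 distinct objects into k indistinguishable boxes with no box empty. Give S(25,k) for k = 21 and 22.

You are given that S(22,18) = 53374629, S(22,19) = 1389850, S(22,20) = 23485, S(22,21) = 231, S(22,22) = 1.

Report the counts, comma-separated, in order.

row 23: T[23][19]=19·1389850+53374629=79781779  T[23][20]=20·23485+1389850=1859550  T[23][21]=21·231+23485=28336  T[23][22]=22·1+231=253
row 24: T[24][20]=20·1859550+79781779=116972779  T[24][21]=21·28336+1859550=2454606  T[24][22]=22·253+28336=33902
row 25: T[25][21]=21·2454606+116972779=168519505  T[25][22]=22·33902+2454606=3200450
Read S(25,21) = 168519505, S(25,22) = 3200450.

168519505, 3200450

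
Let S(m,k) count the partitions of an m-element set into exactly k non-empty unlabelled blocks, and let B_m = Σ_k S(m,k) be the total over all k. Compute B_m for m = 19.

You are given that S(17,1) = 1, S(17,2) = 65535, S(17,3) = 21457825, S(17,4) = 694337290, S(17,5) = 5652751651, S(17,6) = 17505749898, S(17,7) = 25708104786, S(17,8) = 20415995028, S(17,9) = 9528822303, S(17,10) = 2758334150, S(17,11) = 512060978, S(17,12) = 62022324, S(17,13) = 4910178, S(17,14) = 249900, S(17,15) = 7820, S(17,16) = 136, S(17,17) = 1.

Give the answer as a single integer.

@18  (18,1):1·1+0→1, (18,2):65535·2+1→131071, (18,3):21457825·3+65535→64439010, (18,4):694337290·4+21457825→2798806985, (18,5):5652751651·5+694337290→28958095545, (18,6):17505749898·6+5652751651→110687251039, (18,7):25708104786·7+17505749898→197462483400, (18,8):20415995028·8+25708104786→189036065010, (18,9):9528822303·9+20415995028→106175395755, (18,10):2758334150·10+9528822303→37112163803, (18,11):512060978·11+2758334150→8391004908, (18,12):62022324·12+512060978→1256328866, (18,13):4910178·13+62022324→125854638, (18,14):249900·14+4910178→8408778, (18,15):7820·15+249900→367200, (18,16):136·16+7820→9996, (18,17):1·17+136→153, (18,18):0·18+1→1
@19  (19,1):1·1+0→1, (19,2):131071·2+1→262143, (19,3):64439010·3+131071→193448101, (19,4):2798806985·4+64439010→11259666950, (19,5):28958095545·5+2798806985→147589284710, (19,6):110687251039·6+28958095545→693081601779, (19,7):197462483400·7+110687251039→1492924634839, (19,8):189036065010·8+197462483400→1709751003480, (19,9):106175395755·9+189036065010→1144614626805, (19,10):37112163803·10+106175395755→477297033785, (19,11):8391004908·11+37112163803→129413217791, (19,12):1256328866·12+8391004908→23466951300, (19,13):125854638·13+1256328866→2892439160, (19,14):8408778·14+125854638→243577530, (19,15):367200·15+8408778→13916778, (19,16):9996·16+367200→527136, (19,17):153·17+9996→12597, (19,18):1·18+153→171, (19,19):0·19+1→1
B_19 = ΣS(19,k) = 1+262143+193448101+11259666950+147589284710+693081601779+1492924634839+1709751003480+1144614626805+477297033785+129413217791+23466951300+2892439160+243577530+13916778+527136+12597+171+1 = 5832742205057

5832742205057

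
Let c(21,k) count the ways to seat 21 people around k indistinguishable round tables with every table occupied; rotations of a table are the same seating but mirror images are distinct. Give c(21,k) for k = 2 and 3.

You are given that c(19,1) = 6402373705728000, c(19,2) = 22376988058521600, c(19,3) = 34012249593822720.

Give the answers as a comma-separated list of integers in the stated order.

8752948036761600000, 13803759753640704000

@20  (20,1):6402373705728000·19+0→121645100408832000, (20,2):22376988058521600·19+6402373705728000→431565146817638400, (20,3):34012249593822720·19+22376988058521600→668609730341153280
@21  (21,2):431565146817638400·20+121645100408832000→8752948036761600000, (21,3):668609730341153280·20+431565146817638400→13803759753640704000
Read c(21,2) = 8752948036761600000, c(21,3) = 13803759753640704000.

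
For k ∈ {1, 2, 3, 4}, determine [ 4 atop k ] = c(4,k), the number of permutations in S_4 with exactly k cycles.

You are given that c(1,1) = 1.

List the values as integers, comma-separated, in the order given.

6, 11, 6, 1

[2] T[2,1]:1*1+0=1 · T[2,2]:1*0+1=1
[3] T[3,1]:2*1+0=2 · T[3,2]:2*1+1=3 · T[3,3]:2*0+1=1
[4] T[4,1]:3*2+0=6 · T[4,2]:3*3+2=11 · T[4,3]:3*1+3=6 · T[4,4]:3*0+1=1
Read c(4,1) = 6, c(4,2) = 11, c(4,3) = 6, c(4,4) = 1.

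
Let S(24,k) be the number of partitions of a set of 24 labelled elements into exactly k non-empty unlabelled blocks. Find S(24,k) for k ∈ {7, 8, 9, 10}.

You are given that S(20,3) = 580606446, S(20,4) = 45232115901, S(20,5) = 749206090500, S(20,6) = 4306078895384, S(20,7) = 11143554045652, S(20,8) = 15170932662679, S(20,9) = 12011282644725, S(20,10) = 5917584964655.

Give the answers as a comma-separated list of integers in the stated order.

row 21: T[21][4]=4·45232115901+580606446=181509070050  T[21][5]=5·749206090500+45232115901=3791262568401  T[21][6]=6·4306078895384+749206090500=26585679462804  T[21][7]=7·11143554045652+4306078895384=82310957214948  T[21][8]=8·15170932662679+11143554045652=132511015347084  T[21][9]=9·12011282644725+15170932662679=123272476465204  T[21][10]=10·5917584964655+12011282644725=71187132291275
row 22: T[22][5]=5·3791262568401+181509070050=19137821912055  T[22][6]=6·26585679462804+3791262568401=163305339345225  T[22][7]=7·82310957214948+26585679462804=602762379967440  T[22][8]=8·132511015347084+82310957214948=1142399079991620  T[22][9]=9·123272476465204+132511015347084=1241963303533920  T[22][10]=10·71187132291275+123272476465204=835143799377954
row 23: T[23][6]=6·163305339345225+19137821912055=998969857983405  T[23][7]=7·602762379967440+163305339345225=4382641999117305  T[23][8]=8·1142399079991620+602762379967440=9741955019900400  T[23][9]=9·1241963303533920+1142399079991620=12320068811796900  T[23][10]=10·835143799377954+1241963303533920=9593401297313460
row 24: T[24][7]=7·4382641999117305+998969857983405=31677463851804540  T[24][8]=8·9741955019900400+4382641999117305=82318282158320505  T[24][9]=9·12320068811796900+9741955019900400=120622574326072500  T[24][10]=10·9593401297313460+12320068811796900=108254081784931500
Read S(24,7) = 31677463851804540, S(24,8) = 82318282158320505, S(24,9) = 120622574326072500, S(24,10) = 108254081784931500.

31677463851804540, 82318282158320505, 120622574326072500, 108254081784931500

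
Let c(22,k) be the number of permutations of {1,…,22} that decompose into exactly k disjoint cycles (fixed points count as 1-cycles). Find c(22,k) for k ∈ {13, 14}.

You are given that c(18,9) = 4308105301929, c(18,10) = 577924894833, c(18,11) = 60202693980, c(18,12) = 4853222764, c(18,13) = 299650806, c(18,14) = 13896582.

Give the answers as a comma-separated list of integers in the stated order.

i=19: T(19,10)=4308105301929+18·577924894833=14710753408923 | T(19,11)=577924894833+18·60202693980=1661573386473 | T(19,12)=60202693980+18·4853222764=147560703732 | T(19,13)=4853222764+18·299650806=10246937272 | T(19,14)=299650806+18·13896582=549789282
i=20: T(20,11)=14710753408923+19·1661573386473=46280647751910 | T(20,12)=1661573386473+19·147560703732=4465226757381 | T(20,13)=147560703732+19·10246937272=342252511900 | T(20,14)=10246937272+19·549789282=20692933630
i=21: T(21,12)=46280647751910+20·4465226757381=135585182899530 | T(21,13)=4465226757381+20·342252511900=11310276995381 | T(21,14)=342252511900+20·20692933630=756111184500
i=22: T(22,13)=135585182899530+21·11310276995381=373100999802531 | T(22,14)=11310276995381+21·756111184500=27188611869881
Read c(22,13) = 373100999802531, c(22,14) = 27188611869881.

373100999802531, 27188611869881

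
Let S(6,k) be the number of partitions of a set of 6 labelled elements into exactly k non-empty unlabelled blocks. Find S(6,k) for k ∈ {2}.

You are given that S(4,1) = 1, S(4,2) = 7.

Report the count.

31

[5] T[5,1]:1*1+0=1 · T[5,2]:2*7+1=15
[6] T[6,2]:2*15+1=31
Read S(6,2) = 31.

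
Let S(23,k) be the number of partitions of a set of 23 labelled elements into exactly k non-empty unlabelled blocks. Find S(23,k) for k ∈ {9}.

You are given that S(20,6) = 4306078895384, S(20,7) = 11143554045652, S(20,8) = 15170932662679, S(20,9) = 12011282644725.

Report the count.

r21: T_21,7=7×11143554045652+4306078895384=82310957214948; T_21,8=8×15170932662679+11143554045652=132511015347084; T_21,9=9×12011282644725+15170932662679=123272476465204
r22: T_22,8=8×132511015347084+82310957214948=1142399079991620; T_22,9=9×123272476465204+132511015347084=1241963303533920
r23: T_23,9=9×1241963303533920+1142399079991620=12320068811796900
Read S(23,9) = 12320068811796900.

12320068811796900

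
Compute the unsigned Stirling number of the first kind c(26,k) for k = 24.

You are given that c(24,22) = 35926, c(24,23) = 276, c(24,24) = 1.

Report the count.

row 25: T[25][23]=24·276+35926=42550  T[25][24]=24·1+276=300
row 26: T[26][24]=25·300+42550=50050
Read c(26,24) = 50050.

50050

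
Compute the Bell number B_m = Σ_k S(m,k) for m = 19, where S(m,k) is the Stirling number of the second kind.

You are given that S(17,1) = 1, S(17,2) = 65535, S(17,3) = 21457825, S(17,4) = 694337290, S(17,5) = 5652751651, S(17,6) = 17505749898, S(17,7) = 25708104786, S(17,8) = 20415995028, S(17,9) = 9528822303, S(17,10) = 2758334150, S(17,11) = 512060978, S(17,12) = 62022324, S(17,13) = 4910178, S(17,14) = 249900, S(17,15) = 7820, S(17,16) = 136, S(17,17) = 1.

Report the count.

5832742205057

@18  (18,1):1·1+0→1, (18,2):65535·2+1→131071, (18,3):21457825·3+65535→64439010, (18,4):694337290·4+21457825→2798806985, (18,5):5652751651·5+694337290→28958095545, (18,6):17505749898·6+5652751651→110687251039, (18,7):25708104786·7+17505749898→197462483400, (18,8):20415995028·8+25708104786→189036065010, (18,9):9528822303·9+20415995028→106175395755, (18,10):2758334150·10+9528822303→37112163803, (18,11):512060978·11+2758334150→8391004908, (18,12):62022324·12+512060978→1256328866, (18,13):4910178·13+62022324→125854638, (18,14):249900·14+4910178→8408778, (18,15):7820·15+249900→367200, (18,16):136·16+7820→9996, (18,17):1·17+136→153, (18,18):0·18+1→1
@19  (19,1):1·1+0→1, (19,2):131071·2+1→262143, (19,3):64439010·3+131071→193448101, (19,4):2798806985·4+64439010→11259666950, (19,5):28958095545·5+2798806985→147589284710, (19,6):110687251039·6+28958095545→693081601779, (19,7):197462483400·7+110687251039→1492924634839, (19,8):189036065010·8+197462483400→1709751003480, (19,9):106175395755·9+189036065010→1144614626805, (19,10):37112163803·10+106175395755→477297033785, (19,11):8391004908·11+37112163803→129413217791, (19,12):1256328866·12+8391004908→23466951300, (19,13):125854638·13+1256328866→2892439160, (19,14):8408778·14+125854638→243577530, (19,15):367200·15+8408778→13916778, (19,16):9996·16+367200→527136, (19,17):153·17+9996→12597, (19,18):1·18+153→171, (19,19):0·19+1→1
B_19 = ΣS(19,k) = 1+262143+193448101+11259666950+147589284710+693081601779+1492924634839+1709751003480+1144614626805+477297033785+129413217791+23466951300+2892439160+243577530+13916778+527136+12597+171+1 = 5832742205057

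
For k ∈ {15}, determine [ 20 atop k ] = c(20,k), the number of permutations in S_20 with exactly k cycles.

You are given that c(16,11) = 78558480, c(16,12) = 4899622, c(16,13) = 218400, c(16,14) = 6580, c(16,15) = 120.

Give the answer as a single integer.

973941900

row 17: T[17][12]=16·4899622+78558480=156952432  T[17][13]=16·218400+4899622=8394022  T[17][14]=16·6580+218400=323680  T[17][15]=16·120+6580=8500
row 18: T[18][13]=17·8394022+156952432=299650806  T[18][14]=17·323680+8394022=13896582  T[18][15]=17·8500+323680=468180
row 19: T[19][14]=18·13896582+299650806=549789282  T[19][15]=18·468180+13896582=22323822
row 20: T[20][15]=19·22323822+549789282=973941900
Read c(20,15) = 973941900.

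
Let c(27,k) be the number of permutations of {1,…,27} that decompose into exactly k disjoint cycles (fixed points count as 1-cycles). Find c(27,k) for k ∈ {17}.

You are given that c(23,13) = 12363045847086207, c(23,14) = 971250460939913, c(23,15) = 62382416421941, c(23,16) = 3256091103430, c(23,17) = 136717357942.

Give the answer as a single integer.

[24] T[24,14]:23*971250460939913+12363045847086207=34701806448704206 · T[24,15]:23*62382416421941+971250460939913=2406046038644556 · T[24,16]:23*3256091103430+62382416421941=137272511800831 · T[24,17]:23*136717357942+3256091103430=6400590336096
[25] T[25,15]:24*2406046038644556+34701806448704206=92446911376173550 · T[25,16]:24*137272511800831+2406046038644556=5700586321864500 · T[25,17]:24*6400590336096+137272511800831=290886679867135
[26] T[26,16]:25*5700586321864500+92446911376173550=234961569422786050 · T[26,17]:25*290886679867135+5700586321864500=12972753318542875
[27] T[27,17]:26*12972753318542875+234961569422786050=572253155704900800
Read c(27,17) = 572253155704900800.

572253155704900800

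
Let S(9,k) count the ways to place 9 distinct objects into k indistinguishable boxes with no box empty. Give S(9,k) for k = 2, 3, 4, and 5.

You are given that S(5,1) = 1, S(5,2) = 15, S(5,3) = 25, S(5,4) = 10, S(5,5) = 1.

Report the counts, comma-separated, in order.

255, 3025, 7770, 6951

row 6: T[6][1]=1·1+0=1  T[6][2]=2·15+1=31  T[6][3]=3·25+15=90  T[6][4]=4·10+25=65  T[6][5]=5·1+10=15
row 7: T[7][1]=1·1+0=1  T[7][2]=2·31+1=63  T[7][3]=3·90+31=301  T[7][4]=4·65+90=350  T[7][5]=5·15+65=140
row 8: T[8][1]=1·1+0=1  T[8][2]=2·63+1=127  T[8][3]=3·301+63=966  T[8][4]=4·350+301=1701  T[8][5]=5·140+350=1050
row 9: T[9][2]=2·127+1=255  T[9][3]=3·966+127=3025  T[9][4]=4·1701+966=7770  T[9][5]=5·1050+1701=6951
Read S(9,2) = 255, S(9,3) = 3025, S(9,4) = 7770, S(9,5) = 6951.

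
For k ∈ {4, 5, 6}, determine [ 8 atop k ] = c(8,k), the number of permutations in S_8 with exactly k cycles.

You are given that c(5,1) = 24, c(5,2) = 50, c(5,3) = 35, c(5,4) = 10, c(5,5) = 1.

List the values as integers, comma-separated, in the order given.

6769, 1960, 322

[6] T[6,2]:5*50+24=274 · T[6,3]:5*35+50=225 · T[6,4]:5*10+35=85 · T[6,5]:5*1+10=15 · T[6,6]:5*0+1=1
[7] T[7,3]:6*225+274=1624 · T[7,4]:6*85+225=735 · T[7,5]:6*15+85=175 · T[7,6]:6*1+15=21
[8] T[8,4]:7*735+1624=6769 · T[8,5]:7*175+735=1960 · T[8,6]:7*21+175=322
Read c(8,4) = 6769, c(8,5) = 1960, c(8,6) = 322.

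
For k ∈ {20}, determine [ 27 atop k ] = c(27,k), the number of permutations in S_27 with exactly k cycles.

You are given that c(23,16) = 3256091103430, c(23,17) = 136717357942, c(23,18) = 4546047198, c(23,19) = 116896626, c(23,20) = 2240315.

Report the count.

40681506808800

row 24: T[24][17]=23·136717357942+3256091103430=6400590336096  T[24][18]=23·4546047198+136717357942=241276443496  T[24][19]=23·116896626+4546047198=7234669596  T[24][20]=23·2240315+116896626=168423871
row 25: T[25][18]=24·241276443496+6400590336096=12191224980000  T[25][19]=24·7234669596+241276443496=414908513800  T[25][20]=24·168423871+7234669596=11276842500
row 26: T[26][19]=25·414908513800+12191224980000=22563937825000  T[26][20]=25·11276842500+414908513800=696829576300
row 27: T[27][20]=26·696829576300+22563937825000=40681506808800
Read c(27,20) = 40681506808800.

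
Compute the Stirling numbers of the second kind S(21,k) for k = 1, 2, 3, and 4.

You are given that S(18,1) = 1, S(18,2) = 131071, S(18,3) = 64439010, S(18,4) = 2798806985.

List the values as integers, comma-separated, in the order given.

1, 1048575, 1742343625, 181509070050

@19  (19,1):1·1+0→1, (19,2):131071·2+1→262143, (19,3):64439010·3+131071→193448101, (19,4):2798806985·4+64439010→11259666950
@20  (20,1):1·1+0→1, (20,2):262143·2+1→524287, (20,3):193448101·3+262143→580606446, (20,4):11259666950·4+193448101→45232115901
@21  (21,1):1·1+0→1, (21,2):524287·2+1→1048575, (21,3):580606446·3+524287→1742343625, (21,4):45232115901·4+580606446→181509070050
Read S(21,1) = 1, S(21,2) = 1048575, S(21,3) = 1742343625, S(21,4) = 181509070050.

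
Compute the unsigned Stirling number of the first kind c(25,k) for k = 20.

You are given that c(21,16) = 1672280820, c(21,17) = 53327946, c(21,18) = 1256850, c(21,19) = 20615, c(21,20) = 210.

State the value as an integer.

r22: T_22,17=21×53327946+1672280820=2792167686; T_22,18=21×1256850+53327946=79721796; T_22,19=21×20615+1256850=1689765; T_22,20=21×210+20615=25025
r23: T_23,18=22×79721796+2792167686=4546047198; T_23,19=22×1689765+79721796=116896626; T_23,20=22×25025+1689765=2240315
r24: T_24,19=23×116896626+4546047198=7234669596; T_24,20=23×2240315+116896626=168423871
r25: T_25,20=24×168423871+7234669596=11276842500
Read c(25,20) = 11276842500.

11276842500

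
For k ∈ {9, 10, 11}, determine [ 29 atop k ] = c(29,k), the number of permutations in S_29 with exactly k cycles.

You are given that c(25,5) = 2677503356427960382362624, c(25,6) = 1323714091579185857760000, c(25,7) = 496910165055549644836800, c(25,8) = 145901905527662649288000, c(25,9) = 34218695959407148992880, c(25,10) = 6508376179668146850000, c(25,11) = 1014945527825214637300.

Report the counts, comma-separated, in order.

@26  (26,6):1323714091579185857760000·25+2677503356427960382362624→35770355645907606826362624, (26,7):496910165055549644836800·25+1323714091579185857760000→13746468217967926978680000, (26,8):145901905527662649288000·25+496910165055549644836800→4144457803247115877036800, (26,9):34218695959407148992880·25+145901905527662649288000→1001369304512841374110000, (26,10):6508376179668146850000·25+34218695959407148992880→196928100451110820242880, (26,11):1014945527825214637300·25+6508376179668146850000→31882014375298512782500
@27  (27,7):13746468217967926978680000·26+35770355645907606826362624→393178529313073708272042624, (27,8):4144457803247115877036800·26+13746468217967926978680000→121502371102392939781636800, (27,9):1001369304512841374110000·26+4144457803247115877036800→30180059720580991603896800, (27,10):196928100451110820242880·26+1001369304512841374110000→6121499916241722700424880, (27,11):31882014375298512782500·26+196928100451110820242880→1025860474208872152587880
@28  (28,8):121502371102392939781636800·27+393178529313073708272042624→3673742549077683082376236224, (28,9):30180059720580991603896800·27+121502371102392939781636800→936363983558079713086850400, (28,10):6121499916241722700424880·27+30180059720580991603896800→195460557459107504515368560, (28,11):1025860474208872152587880·27+6121499916241722700424880→33819732719881270820297640
@29  (29,9):936363983558079713086850400·28+3673742549077683082376236224→29891934088703915048808047424, (29,10):195460557459107504515368560·28+936363983558079713086850400→6409259592413089839517170080, (29,11):33819732719881270820297640·28+195460557459107504515368560→1142413073615783087483702480
Read c(29,9) = 29891934088703915048808047424, c(29,10) = 6409259592413089839517170080, c(29,11) = 1142413073615783087483702480.

29891934088703915048808047424, 6409259592413089839517170080, 1142413073615783087483702480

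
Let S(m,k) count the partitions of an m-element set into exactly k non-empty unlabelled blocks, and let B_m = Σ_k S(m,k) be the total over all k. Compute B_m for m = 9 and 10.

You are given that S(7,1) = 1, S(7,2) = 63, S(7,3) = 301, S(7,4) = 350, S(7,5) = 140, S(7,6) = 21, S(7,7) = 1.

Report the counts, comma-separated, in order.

@8  (8,1):1·1+0→1, (8,2):63·2+1→127, (8,3):301·3+63→966, (8,4):350·4+301→1701, (8,5):140·5+350→1050, (8,6):21·6+140→266, (8,7):1·7+21→28, (8,8):0·8+1→1
@9  (9,1):1·1+0→1, (9,2):127·2+1→255, (9,3):966·3+127→3025, (9,4):1701·4+966→7770, (9,5):1050·5+1701→6951, (9,6):266·6+1050→2646, (9,7):28·7+266→462, (9,8):1·8+28→36, (9,9):0·9+1→1
@10  (10,1):1·1+0→1, (10,2):255·2+1→511, (10,3):3025·3+255→9330, (10,4):7770·4+3025→34105, (10,5):6951·5+7770→42525, (10,6):2646·6+6951→22827, (10,7):462·7+2646→5880, (10,8):36·8+462→750, (10,9):1·9+36→45, (10,10):0·10+1→1
B_9 = ΣS(9,k) = 1+255+3025+7770+6951+2646+462+36+1 = 21147
B_10 = ΣS(10,k) = 1+511+9330+34105+42525+22827+5880+750+45+1 = 115975

21147, 115975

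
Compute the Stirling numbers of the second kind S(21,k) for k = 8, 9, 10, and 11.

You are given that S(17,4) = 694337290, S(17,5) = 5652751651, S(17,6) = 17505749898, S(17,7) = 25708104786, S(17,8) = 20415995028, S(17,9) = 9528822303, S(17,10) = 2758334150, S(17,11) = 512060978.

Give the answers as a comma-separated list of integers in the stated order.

132511015347084, 123272476465204, 71187132291275, 26826851689001

[18] T[18,5]:5*5652751651+694337290=28958095545 · T[18,6]:6*17505749898+5652751651=110687251039 · T[18,7]:7*25708104786+17505749898=197462483400 · T[18,8]:8*20415995028+25708104786=189036065010 · T[18,9]:9*9528822303+20415995028=106175395755 · T[18,10]:10*2758334150+9528822303=37112163803 · T[18,11]:11*512060978+2758334150=8391004908
[19] T[19,6]:6*110687251039+28958095545=693081601779 · T[19,7]:7*197462483400+110687251039=1492924634839 · T[19,8]:8*189036065010+197462483400=1709751003480 · T[19,9]:9*106175395755+189036065010=1144614626805 · T[19,10]:10*37112163803+106175395755=477297033785 · T[19,11]:11*8391004908+37112163803=129413217791
[20] T[20,7]:7*1492924634839+693081601779=11143554045652 · T[20,8]:8*1709751003480+1492924634839=15170932662679 · T[20,9]:9*1144614626805+1709751003480=12011282644725 · T[20,10]:10*477297033785+1144614626805=5917584964655 · T[20,11]:11*129413217791+477297033785=1900842429486
[21] T[21,8]:8*15170932662679+11143554045652=132511015347084 · T[21,9]:9*12011282644725+15170932662679=123272476465204 · T[21,10]:10*5917584964655+12011282644725=71187132291275 · T[21,11]:11*1900842429486+5917584964655=26826851689001
Read S(21,8) = 132511015347084, S(21,9) = 123272476465204, S(21,10) = 71187132291275, S(21,11) = 26826851689001.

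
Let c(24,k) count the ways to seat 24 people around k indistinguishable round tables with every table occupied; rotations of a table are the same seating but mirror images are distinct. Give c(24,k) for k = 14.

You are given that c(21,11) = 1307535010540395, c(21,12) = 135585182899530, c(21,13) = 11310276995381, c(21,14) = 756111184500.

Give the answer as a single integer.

34701806448704206

r22: T_22,12=21×135585182899530+1307535010540395=4154823851430525; T_22,13=21×11310276995381+135585182899530=373100999802531; T_22,14=21×756111184500+11310276995381=27188611869881
r23: T_23,13=22×373100999802531+4154823851430525=12363045847086207; T_23,14=22×27188611869881+373100999802531=971250460939913
r24: T_24,14=23×971250460939913+12363045847086207=34701806448704206
Read c(24,14) = 34701806448704206.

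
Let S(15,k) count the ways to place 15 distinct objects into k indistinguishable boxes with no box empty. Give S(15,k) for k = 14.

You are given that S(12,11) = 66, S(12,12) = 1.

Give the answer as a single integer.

r13: T_13,12=12×1+66=78; T_13,13=13×0+1=1
r14: T_14,13=13×1+78=91; T_14,14=14×0+1=1
r15: T_15,14=14×1+91=105
Read S(15,14) = 105.

105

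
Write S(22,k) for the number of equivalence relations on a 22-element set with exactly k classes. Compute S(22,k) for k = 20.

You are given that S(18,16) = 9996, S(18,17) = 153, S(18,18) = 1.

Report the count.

row 19: T[19][17]=17·153+9996=12597  T[19][18]=18·1+153=171  T[19][19]=19·0+1=1
row 20: T[20][18]=18·171+12597=15675  T[20][19]=19·1+171=190  T[20][20]=20·0+1=1
row 21: T[21][19]=19·190+15675=19285  T[21][20]=20·1+190=210
row 22: T[22][20]=20·210+19285=23485
Read S(22,20) = 23485.

23485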